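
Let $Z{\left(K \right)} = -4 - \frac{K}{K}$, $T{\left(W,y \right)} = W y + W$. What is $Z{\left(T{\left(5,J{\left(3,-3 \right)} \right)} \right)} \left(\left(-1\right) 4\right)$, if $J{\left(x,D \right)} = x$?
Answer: $20$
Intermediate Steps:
$T{\left(W,y \right)} = W + W y$
$Z{\left(K \right)} = -5$ ($Z{\left(K \right)} = -4 - 1 = -5$)
$Z{\left(T{\left(5,J{\left(3,-3 \right)} \right)} \right)} \left(\left(-1\right) 4\right) = - 5 \left(\left(-1\right) 4\right) = \left(-5\right) \left(-4\right) = 20$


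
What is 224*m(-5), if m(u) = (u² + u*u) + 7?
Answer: 12768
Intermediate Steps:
m(u) = 7 + 2*u² (m(u) = (u² + u²) + 7 = 2*u² + 7 = 7 + 2*u²)
224*m(-5) = 224*(7 + 2*(-5)²) = 224*(7 + 2*25) = 224*(7 + 50) = 224*57 = 12768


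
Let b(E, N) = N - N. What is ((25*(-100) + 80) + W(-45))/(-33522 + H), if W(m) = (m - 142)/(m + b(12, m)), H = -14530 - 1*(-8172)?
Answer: 108713/1794600 ≈ 0.060578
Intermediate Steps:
b(E, N) = 0
H = -6358 (H = -14530 + 8172 = -6358)
W(m) = (-142 + m)/m (W(m) = (m - 142)/(m + 0) = (-142 + m)/m)
((25*(-100) + 80) + W(-45))/(-33522 + H) = ((25*(-100) + 80) + (-142 - 45)/(-45))/(-33522 - 6358) = ((-2500 + 80) - 1/45*(-187))/(-39880) = (-2420 + 187/45)*(-1/39880) = -108713/45*(-1/39880) = 108713/1794600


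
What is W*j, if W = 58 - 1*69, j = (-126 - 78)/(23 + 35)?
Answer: 1122/29 ≈ 38.690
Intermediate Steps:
j = -102/29 (j = -204/58 = -204*1/58 = -102/29 ≈ -3.5172)
W = -11 (W = 58 - 69 = -11)
W*j = -11*(-102/29) = 1122/29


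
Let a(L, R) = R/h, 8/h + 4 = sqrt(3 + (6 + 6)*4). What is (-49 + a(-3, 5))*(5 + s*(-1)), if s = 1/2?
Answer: -927/4 + 45*sqrt(51)/16 ≈ -211.66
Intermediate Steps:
s = 1/2 ≈ 0.50000
h = 8/(-4 + sqrt(51)) (h = 8/(-4 + sqrt(3 + (6 + 6)*4)) = 8/(-4 + sqrt(3 + 12*4)) = 8/(-4 + sqrt(3 + 48)) = 8/(-4 + sqrt(51)) ≈ 2.5466)
a(L, R) = R/(32/35 + 8*sqrt(51)/35)
(-49 + a(-3, 5))*(5 + s*(-1)) = (-49 + (-1/2*5 + (1/8)*5*sqrt(51)))*(5 + (1/2)*(-1)) = (-49 + (-5/2 + 5*sqrt(51)/8))*(5 - 1/2) = (-103/2 + 5*sqrt(51)/8)*(9/2) = -927/4 + 45*sqrt(51)/16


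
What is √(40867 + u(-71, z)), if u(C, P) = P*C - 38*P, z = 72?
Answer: √33019 ≈ 181.71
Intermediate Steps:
u(C, P) = -38*P + C*P (u(C, P) = C*P - 38*P = -38*P + C*P)
√(40867 + u(-71, z)) = √(40867 + 72*(-38 - 71)) = √(40867 + 72*(-109)) = √(40867 - 7848) = √33019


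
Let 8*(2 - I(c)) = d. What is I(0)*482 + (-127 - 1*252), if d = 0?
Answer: 585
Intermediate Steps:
I(c) = 2 (I(c) = 2 - 1/8*0 = 2 + 0 = 2)
I(0)*482 + (-127 - 1*252) = 2*482 + (-127 - 1*252) = 964 + (-127 - 252) = 964 - 379 = 585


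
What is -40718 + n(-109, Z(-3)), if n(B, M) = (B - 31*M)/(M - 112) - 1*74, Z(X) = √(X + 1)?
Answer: -255882143/6273 + 3581*I*√2/12546 ≈ -40791.0 + 0.40366*I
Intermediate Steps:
Z(X) = √(1 + X)
n(B, M) = -74 + (B - 31*M)/(-112 + M) (n(B, M) = (B - 31*M)/(-112 + M) - 74 = -74 + (B - 31*M)/(-112 + M))
-40718 + n(-109, Z(-3)) = -40718 + (8288 - 109 - 105*√(1 - 3))/(-112 + √(1 - 3)) = -40718 + (8288 - 109 - 105*I*√2)/(-112 + √(-2)) = -40718 + (8288 - 109 - 105*I*√2)/(-112 + I*√2) = -40718 + (8179 - 105*I*√2)/(-112 + I*√2)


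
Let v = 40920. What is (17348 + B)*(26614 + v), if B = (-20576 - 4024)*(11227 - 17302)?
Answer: 10093790209832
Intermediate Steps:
B = 149445000 (B = -24600*(-6075) = 149445000)
(17348 + B)*(26614 + v) = (17348 + 149445000)*(26614 + 40920) = 149462348*67534 = 10093790209832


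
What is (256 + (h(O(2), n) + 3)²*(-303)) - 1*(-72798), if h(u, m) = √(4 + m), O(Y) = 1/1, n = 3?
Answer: 68206 - 1818*√7 ≈ 63396.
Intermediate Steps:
O(Y) = 1
(256 + (h(O(2), n) + 3)²*(-303)) - 1*(-72798) = (256 + (√(4 + 3) + 3)²*(-303)) - 1*(-72798) = (256 + (√7 + 3)²*(-303)) + 72798 = (256 + (3 + √7)²*(-303)) + 72798 = (256 - 303*(3 + √7)²) + 72798 = 73054 - 303*(3 + √7)²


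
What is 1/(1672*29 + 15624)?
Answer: 1/64112 ≈ 1.5598e-5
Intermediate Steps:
1/(1672*29 + 15624) = 1/(48488 + 15624) = 1/64112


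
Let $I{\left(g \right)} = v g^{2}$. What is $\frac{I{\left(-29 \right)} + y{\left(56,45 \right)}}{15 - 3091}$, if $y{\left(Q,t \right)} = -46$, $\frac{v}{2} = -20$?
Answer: $\frac{16843}{1538} \approx 10.951$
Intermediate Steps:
$v = -40$ ($v = 2 \left(-20\right) = -40$)
$I{\left(g \right)} = - 40 g^{2}$
$\frac{I{\left(-29 \right)} + y{\left(56,45 \right)}}{15 - 3091} = \frac{- 40 \left(-29\right)^{2} - 46}{15 - 3091} = \frac{\left(-40\right) 841 - 46}{-3076} = \left(-33640 - 46\right) \left(- \frac{1}{3076}\right) = \left(-33686\right) \left(- \frac{1}{3076}\right) = \frac{16843}{1538}$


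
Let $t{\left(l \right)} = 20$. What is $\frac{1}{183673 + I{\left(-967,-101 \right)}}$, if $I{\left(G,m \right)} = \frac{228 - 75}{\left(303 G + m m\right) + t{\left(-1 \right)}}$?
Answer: $\frac{31420}{5771005643} \approx 5.4445 \cdot 10^{-6}$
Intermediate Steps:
$I{\left(G,m \right)} = \frac{153}{20 + m^{2} + 303 G}$ ($I{\left(G,m \right)} = \frac{228 - 75}{\left(303 G + m m\right) + 20} = \frac{153}{\left(303 G + m^{2}\right) + 20} = \frac{153}{\left(m^{2} + 303 G\right) + 20} = \frac{153}{20 + m^{2} + 303 G}$)
$\frac{1}{183673 + I{\left(-967,-101 \right)}} = \frac{1}{183673 + \frac{153}{20 + \left(-101\right)^{2} + 303 \left(-967\right)}} = \frac{1}{183673 + \frac{153}{20 + 10201 - 293001}} = \frac{1}{183673 + \frac{153}{-282780}} = \frac{1}{183673 + 153 \left(- \frac{1}{282780}\right)} = \frac{1}{183673 - \frac{17}{31420}} = \frac{1}{\frac{5771005643}{31420}} = \frac{31420}{5771005643}$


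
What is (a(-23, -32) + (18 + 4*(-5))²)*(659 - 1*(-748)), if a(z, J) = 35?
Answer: 54873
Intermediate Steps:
(a(-23, -32) + (18 + 4*(-5))²)*(659 - 1*(-748)) = (35 + (18 + 4*(-5))²)*(659 - 1*(-748)) = (35 + (18 - 20)²)*(659 + 748) = (35 + (-2)²)*1407 = (35 + 4)*1407 = 39*1407 = 54873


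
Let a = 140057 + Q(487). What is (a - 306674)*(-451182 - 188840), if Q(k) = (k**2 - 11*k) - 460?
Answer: -41431824170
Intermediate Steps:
Q(k) = -460 + k**2 - 11*k
a = 371409 (a = 140057 + (-460 + 487**2 - 11*487) = 140057 + (-460 + 237169 - 5357) = 140057 + 231352 = 371409)
(a - 306674)*(-451182 - 188840) = (371409 - 306674)*(-451182 - 188840) = 64735*(-640022) = -41431824170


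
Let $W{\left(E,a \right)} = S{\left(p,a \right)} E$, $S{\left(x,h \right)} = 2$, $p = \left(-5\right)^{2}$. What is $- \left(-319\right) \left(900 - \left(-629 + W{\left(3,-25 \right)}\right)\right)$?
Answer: $485837$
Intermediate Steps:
$p = 25$
$W{\left(E,a \right)} = 2 E$
$- \left(-319\right) \left(900 - \left(-629 + W{\left(3,-25 \right)}\right)\right) = - \left(-319\right) \left(900 + \left(629 - 2 \cdot 3\right)\right) = - \left(-319\right) \left(900 + \left(629 - 6\right)\right) = - \left(-319\right) \left(900 + 623\right) = - \left(-319\right) 1523 = \left(-1\right) \left(-485837\right) = 485837$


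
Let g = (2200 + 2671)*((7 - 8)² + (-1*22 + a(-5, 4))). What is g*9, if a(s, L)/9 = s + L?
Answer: -1315170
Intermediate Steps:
a(s, L) = 9*L + 9*s (a(s, L) = 9*(s + L) = 9*(L + s) = 9*L + 9*s)
g = -146130 (g = (2200 + 2671)*((7 - 8)² + (-1*22 + (9*4 + 9*(-5)))) = 4871*((-1)² + (-22 + (36 - 45))) = 4871*(1 + (-22 - 9)) = 4871*(1 - 31) = 4871*(-30) = -146130)
g*9 = -146130*9 = -1315170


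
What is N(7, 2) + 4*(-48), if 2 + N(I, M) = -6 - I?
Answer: -207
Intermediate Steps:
N(I, M) = -8 - I (N(I, M) = -2 + (-6 - I) = -8 - I)
N(7, 2) + 4*(-48) = (-8 - 1*7) + 4*(-48) = (-8 - 7) - 192 = -15 - 192 = -207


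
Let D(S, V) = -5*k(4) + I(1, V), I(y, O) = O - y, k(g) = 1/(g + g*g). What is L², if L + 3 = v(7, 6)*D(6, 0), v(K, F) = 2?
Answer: 121/4 ≈ 30.250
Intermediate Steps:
k(g) = 1/(g + g²)
D(S, V) = -5/4 + V (D(S, V) = -5/(4*(1 + 4)) + (V - 1*1) = -5/(4*5) + (V - 1) = -5/(4*5) + (-1 + V) = -5*1/20 + (-1 + V) = -¼ + (-1 + V) = -5/4 + V)
L = -11/2 (L = -3 + 2*(-5/4 + 0) = -3 + 2*(-5/4) = -3 - 5/2 = -11/2 ≈ -5.5000)
L² = (-11/2)² = 121/4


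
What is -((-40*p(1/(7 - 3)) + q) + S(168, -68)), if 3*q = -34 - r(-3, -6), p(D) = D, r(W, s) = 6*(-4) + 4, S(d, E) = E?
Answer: 248/3 ≈ 82.667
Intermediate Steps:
r(W, s) = -20 (r(W, s) = -24 + 4 = -20)
q = -14/3 (q = (-34 - 1*(-20))/3 = (-34 + 20)/3 = (1/3)*(-14) = -14/3 ≈ -4.6667)
-((-40*p(1/(7 - 3)) + q) + S(168, -68)) = -((-40/(7 - 3) - 14/3) - 68) = -((-40/4 - 14/3) - 68) = -((-40*1/4 - 14/3) - 68) = -((-10 - 14/3) - 68) = -(-44/3 - 68) = -1*(-248/3) = 248/3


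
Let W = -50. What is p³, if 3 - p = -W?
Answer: -103823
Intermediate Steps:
p = -47 (p = 3 - (-1)*(-50) = 3 - 1*50 = 3 - 50 = -47)
p³ = (-47)³ = -103823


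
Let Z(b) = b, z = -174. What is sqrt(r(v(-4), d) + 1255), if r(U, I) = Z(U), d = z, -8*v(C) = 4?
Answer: sqrt(5018)/2 ≈ 35.419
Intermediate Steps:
v(C) = -1/2 (v(C) = -1/8*4 = -1/2)
d = -174
r(U, I) = U
sqrt(r(v(-4), d) + 1255) = sqrt(-1/2 + 1255) = sqrt(2509/2) = sqrt(5018)/2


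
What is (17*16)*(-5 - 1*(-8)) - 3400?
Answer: -2584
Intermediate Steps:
(17*16)*(-5 - 1*(-8)) - 3400 = 272*(-5 + 8) - 3400 = 272*3 - 3400 = 816 - 3400 = -2584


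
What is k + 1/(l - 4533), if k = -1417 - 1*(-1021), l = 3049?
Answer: -587665/1484 ≈ -396.00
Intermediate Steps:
k = -396 (k = -1417 + 1021 = -396)
k + 1/(l - 4533) = -396 + 1/(3049 - 4533) = -396 + 1/(-1484) = -396 - 1/1484 = -587665/1484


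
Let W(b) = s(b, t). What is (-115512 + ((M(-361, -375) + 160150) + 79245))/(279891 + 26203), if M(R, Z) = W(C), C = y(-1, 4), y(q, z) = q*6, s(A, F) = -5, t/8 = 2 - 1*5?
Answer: 61939/153047 ≈ 0.40471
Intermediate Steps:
t = -24 (t = 8*(2 - 1*5) = 8*(2 - 5) = 8*(-3) = -24)
y(q, z) = 6*q
C = -6 (C = 6*(-1) = -6)
W(b) = -5
M(R, Z) = -5
(-115512 + ((M(-361, -375) + 160150) + 79245))/(279891 + 26203) = (-115512 + ((-5 + 160150) + 79245))/(279891 + 26203) = (-115512 + (160145 + 79245))/306094 = (-115512 + 239390)*(1/306094) = 123878*(1/306094) = 61939/153047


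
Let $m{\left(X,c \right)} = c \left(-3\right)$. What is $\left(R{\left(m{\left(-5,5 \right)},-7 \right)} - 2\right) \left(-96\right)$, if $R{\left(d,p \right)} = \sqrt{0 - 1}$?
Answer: $192 - 96 i \approx 192.0 - 96.0 i$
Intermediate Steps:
$m{\left(X,c \right)} = - 3 c$
$R{\left(d,p \right)} = i$ ($R{\left(d,p \right)} = \sqrt{-1} = i$)
$\left(R{\left(m{\left(-5,5 \right)},-7 \right)} - 2\right) \left(-96\right) = \left(i - 2\right) \left(-96\right) = \left(-2 + i\right) \left(-96\right) = 192 - 96 i$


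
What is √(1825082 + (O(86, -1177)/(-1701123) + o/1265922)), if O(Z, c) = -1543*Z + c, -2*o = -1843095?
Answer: √11610217969257138751262470483/79758852978 ≈ 1351.0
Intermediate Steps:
o = 1843095/2 (o = -½*(-1843095) = 1843095/2 ≈ 9.2155e+5)
O(Z, c) = c - 1543*Z
√(1825082 + (O(86, -1177)/(-1701123) + o/1265922)) = √(1825082 + ((-1177 - 1543*86)/(-1701123) + (1843095/2)/1265922)) = √(1825082 + ((-1177 - 132698)*(-1/1701123) + (1843095/2)*(1/1265922))) = √(1825082 + (-133875*(-1/1701123) + 614365/843948)) = √(1825082 + (44625/567041 + 614365/843948)) = √(1825082 + 386031323465/478553117868) = √(873399067496088641/478553117868) = √11610217969257138751262470483/79758852978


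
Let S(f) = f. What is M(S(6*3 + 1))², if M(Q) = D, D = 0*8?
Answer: 0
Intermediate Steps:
D = 0
M(Q) = 0
M(S(6*3 + 1))² = 0² = 0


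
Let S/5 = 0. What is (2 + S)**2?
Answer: 4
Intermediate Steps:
S = 0 (S = 5*0 = 0)
(2 + S)**2 = (2 + 0)**2 = 2**2 = 4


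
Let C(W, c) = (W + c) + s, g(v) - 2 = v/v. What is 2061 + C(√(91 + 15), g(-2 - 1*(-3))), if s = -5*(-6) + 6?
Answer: 2100 + √106 ≈ 2110.3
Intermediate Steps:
s = 36 (s = 30 + 6 = 36)
g(v) = 3 (g(v) = 2 + v/v = 2 + 1 = 3)
C(W, c) = 36 + W + c (C(W, c) = (W + c) + 36 = 36 + W + c)
2061 + C(√(91 + 15), g(-2 - 1*(-3))) = 2061 + (36 + √(91 + 15) + 3) = 2061 + (36 + √106 + 3) = 2061 + (39 + √106) = 2100 + √106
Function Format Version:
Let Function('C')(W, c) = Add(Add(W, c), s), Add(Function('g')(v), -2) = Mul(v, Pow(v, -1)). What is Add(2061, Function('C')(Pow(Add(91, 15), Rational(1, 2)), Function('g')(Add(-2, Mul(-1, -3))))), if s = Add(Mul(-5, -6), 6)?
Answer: Add(2100, Pow(106, Rational(1, 2))) ≈ 2110.3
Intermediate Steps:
s = 36 (s = Add(30, 6) = 36)
Function('g')(v) = 3 (Function('g')(v) = Add(2, Mul(v, Pow(v, -1))) = Add(2, 1) = 3)
Function('C')(W, c) = Add(36, W, c) (Function('C')(W, c) = Add(Add(W, c), 36) = Add(36, W, c))
Add(2061, Function('C')(Pow(Add(91, 15), Rational(1, 2)), Function('g')(Add(-2, Mul(-1, -3))))) = Add(2061, Add(36, Pow(Add(91, 15), Rational(1, 2)), 3)) = Add(2061, Add(36, Pow(106, Rational(1, 2)), 3)) = Add(2061, Add(39, Pow(106, Rational(1, 2)))) = Add(2100, Pow(106, Rational(1, 2)))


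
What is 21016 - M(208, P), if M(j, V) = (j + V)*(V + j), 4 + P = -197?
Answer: 20967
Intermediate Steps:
P = -201 (P = -4 - 197 = -201)
M(j, V) = (V + j)**2 (M(j, V) = (V + j)*(V + j) = (V + j)**2)
21016 - M(208, P) = 21016 - (-201 + 208)**2 = 21016 - 1*7**2 = 21016 - 1*49 = 21016 - 49 = 20967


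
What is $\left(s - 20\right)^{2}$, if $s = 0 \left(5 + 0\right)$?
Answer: $400$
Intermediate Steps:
$s = 0$ ($s = 0 \cdot 5 = 0$)
$\left(s - 20\right)^{2} = \left(0 - 20\right)^{2} = \left(-20\right)^{2} = 400$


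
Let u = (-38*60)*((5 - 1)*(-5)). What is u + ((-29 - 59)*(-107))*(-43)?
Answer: -359288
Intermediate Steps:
u = 45600 (u = -9120*(-5) = -2280*(-20) = 45600)
u + ((-29 - 59)*(-107))*(-43) = 45600 + ((-29 - 59)*(-107))*(-43) = 45600 - 88*(-107)*(-43) = 45600 + 9416*(-43) = 45600 - 404888 = -359288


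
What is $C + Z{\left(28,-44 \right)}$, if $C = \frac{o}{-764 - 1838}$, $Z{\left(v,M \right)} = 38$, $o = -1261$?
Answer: $\frac{100137}{2602} \approx 38.485$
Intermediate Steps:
$C = \frac{1261}{2602}$ ($C = - \frac{1261}{-764 - 1838} = - \frac{1261}{-2602} = \left(-1261\right) \left(- \frac{1}{2602}\right) = \frac{1261}{2602} \approx 0.48463$)
$C + Z{\left(28,-44 \right)} = \frac{1261}{2602} + 38 = \frac{100137}{2602}$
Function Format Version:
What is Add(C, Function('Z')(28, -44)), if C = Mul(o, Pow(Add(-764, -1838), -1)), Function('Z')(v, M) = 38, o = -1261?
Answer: Rational(100137, 2602) ≈ 38.485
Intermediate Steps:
C = Rational(1261, 2602) (C = Mul(-1261, Pow(Add(-764, -1838), -1)) = Mul(-1261, Pow(-2602, -1)) = Mul(-1261, Rational(-1, 2602)) = Rational(1261, 2602) ≈ 0.48463)
Add(C, Function('Z')(28, -44)) = Add(Rational(1261, 2602), 38) = Rational(100137, 2602)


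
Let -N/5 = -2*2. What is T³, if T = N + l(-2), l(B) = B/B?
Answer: 9261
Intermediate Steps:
l(B) = 1
N = 20 (N = -(-10)*2 = -5*(-4) = 20)
T = 21 (T = 20 + 1 = 21)
T³ = 21³ = 9261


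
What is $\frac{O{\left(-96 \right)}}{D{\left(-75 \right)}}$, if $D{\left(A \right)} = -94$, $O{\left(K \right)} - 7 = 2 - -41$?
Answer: $- \frac{25}{47} \approx -0.53191$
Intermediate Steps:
$O{\left(K \right)} = 50$ ($O{\left(K \right)} = 7 + \left(2 - -41\right) = 7 + \left(2 + 41\right) = 7 + 43 = 50$)
$\frac{O{\left(-96 \right)}}{D{\left(-75 \right)}} = \frac{50}{-94} = 50 \left(- \frac{1}{94}\right) = - \frac{25}{47}$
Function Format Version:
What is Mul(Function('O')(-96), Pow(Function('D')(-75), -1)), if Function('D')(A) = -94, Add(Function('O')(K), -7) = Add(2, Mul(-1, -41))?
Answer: Rational(-25, 47) ≈ -0.53191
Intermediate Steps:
Function('O')(K) = 50 (Function('O')(K) = Add(7, Add(2, Mul(-1, -41))) = Add(7, Add(2, 41)) = Add(7, 43) = 50)
Mul(Function('O')(-96), Pow(Function('D')(-75), -1)) = Mul(50, Pow(-94, -1)) = Mul(50, Rational(-1, 94)) = Rational(-25, 47)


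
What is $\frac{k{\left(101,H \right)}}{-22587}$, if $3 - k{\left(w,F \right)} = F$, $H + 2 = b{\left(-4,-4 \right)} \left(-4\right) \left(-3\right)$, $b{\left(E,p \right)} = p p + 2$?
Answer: $\frac{211}{22587} \approx 0.0093417$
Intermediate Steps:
$b{\left(E,p \right)} = 2 + p^{2}$ ($b{\left(E,p \right)} = p^{2} + 2 = 2 + p^{2}$)
$H = 214$ ($H = -2 + \left(2 + \left(-4\right)^{2}\right) \left(-4\right) \left(-3\right) = -2 + \left(2 + 16\right) \left(-4\right) \left(-3\right) = -2 + 18 \left(-4\right) \left(-3\right) = -2 - -216 = -2 + 216 = 214$)
$k{\left(w,F \right)} = 3 - F$
$\frac{k{\left(101,H \right)}}{-22587} = \frac{3 - 214}{-22587} = \left(3 - 214\right) \left(- \frac{1}{22587}\right) = \left(-211\right) \left(- \frac{1}{22587}\right) = \frac{211}{22587}$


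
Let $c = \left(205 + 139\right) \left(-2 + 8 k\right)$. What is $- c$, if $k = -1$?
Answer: $3440$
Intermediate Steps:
$c = -3440$ ($c = \left(205 + 139\right) \left(-2 + 8 \left(-1\right)\right) = 344 \left(-2 - 8\right) = 344 \left(-10\right) = -3440$)
$- c = \left(-1\right) \left(-3440\right) = 3440$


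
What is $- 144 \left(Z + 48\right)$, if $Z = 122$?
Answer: $-24480$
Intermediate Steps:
$- 144 \left(Z + 48\right) = - 144 \left(122 + 48\right) = \left(-144\right) 170 = -24480$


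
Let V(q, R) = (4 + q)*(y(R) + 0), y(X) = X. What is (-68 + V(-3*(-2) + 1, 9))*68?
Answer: 2108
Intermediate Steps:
V(q, R) = R*(4 + q) (V(q, R) = (4 + q)*(R + 0) = (4 + q)*R = R*(4 + q))
(-68 + V(-3*(-2) + 1, 9))*68 = (-68 + 9*(4 + (-3*(-2) + 1)))*68 = (-68 + 9*(4 + (6 + 1)))*68 = (-68 + 9*(4 + 7))*68 = (-68 + 9*11)*68 = (-68 + 99)*68 = 31*68 = 2108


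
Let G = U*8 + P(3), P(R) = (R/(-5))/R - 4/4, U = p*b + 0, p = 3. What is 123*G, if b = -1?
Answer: -15498/5 ≈ -3099.6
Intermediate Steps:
U = -3 (U = 3*(-1) + 0 = -3 + 0 = -3)
P(R) = -6/5 (P(R) = (R*(-⅕))/R - 4*¼ = (-R/5)/R - 1 = -⅕ - 1 = -6/5)
G = -126/5 (G = -3*8 - 6/5 = -24 - 6/5 = -126/5 ≈ -25.200)
123*G = 123*(-126/5) = -15498/5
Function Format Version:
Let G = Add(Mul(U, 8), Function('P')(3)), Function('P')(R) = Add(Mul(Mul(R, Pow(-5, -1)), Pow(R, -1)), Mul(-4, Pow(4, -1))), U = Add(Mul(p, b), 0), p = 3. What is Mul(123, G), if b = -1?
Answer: Rational(-15498, 5) ≈ -3099.6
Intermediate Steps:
U = -3 (U = Add(Mul(3, -1), 0) = Add(-3, 0) = -3)
Function('P')(R) = Rational(-6, 5) (Function('P')(R) = Add(Mul(Mul(R, Rational(-1, 5)), Pow(R, -1)), Mul(-4, Rational(1, 4))) = Add(Mul(Mul(Rational(-1, 5), R), Pow(R, -1)), -1) = Add(Rational(-1, 5), -1) = Rational(-6, 5))
G = Rational(-126, 5) (G = Add(Mul(-3, 8), Rational(-6, 5)) = Add(-24, Rational(-6, 5)) = Rational(-126, 5) ≈ -25.200)
Mul(123, G) = Mul(123, Rational(-126, 5)) = Rational(-15498, 5)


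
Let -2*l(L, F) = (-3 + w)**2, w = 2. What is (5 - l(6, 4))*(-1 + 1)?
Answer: 0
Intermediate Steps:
l(L, F) = -1/2 (l(L, F) = -(-3 + 2)**2/2 = -1/2*(-1)**2 = -1/2*1 = -1/2)
(5 - l(6, 4))*(-1 + 1) = (5 - 1*(-1/2))*(-1 + 1) = (5 + 1/2)*0 = (11/2)*0 = 0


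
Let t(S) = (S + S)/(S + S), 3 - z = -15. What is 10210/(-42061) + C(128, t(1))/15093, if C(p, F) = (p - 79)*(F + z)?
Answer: -114940739/634826673 ≈ -0.18106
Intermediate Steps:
z = 18 (z = 3 - 1*(-15) = 3 + 15 = 18)
t(S) = 1 (t(S) = (2*S)/((2*S)) = (2*S)*(1/(2*S)) = 1)
C(p, F) = (-79 + p)*(18 + F) (C(p, F) = (p - 79)*(F + 18) = (-79 + p)*(18 + F))
10210/(-42061) + C(128, t(1))/15093 = 10210/(-42061) + (-1422 - 79*1 + 18*128 + 1*128)/15093 = 10210*(-1/42061) + (-1422 - 79 + 2304 + 128)*(1/15093) = -10210/42061 + 931*(1/15093) = -10210/42061 + 931/15093 = -114940739/634826673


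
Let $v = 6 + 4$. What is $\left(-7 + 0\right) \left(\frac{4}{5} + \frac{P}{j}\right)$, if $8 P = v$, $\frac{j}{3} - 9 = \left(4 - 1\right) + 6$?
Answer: $- \frac{6223}{1080} \approx -5.762$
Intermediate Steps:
$v = 10$
$j = 54$ ($j = 27 + 3 \left(\left(4 - 1\right) + 6\right) = 27 + 3 \left(3 + 6\right) = 27 + 3 \cdot 9 = 27 + 27 = 54$)
$P = \frac{5}{4}$ ($P = \frac{1}{8} \cdot 10 = \frac{5}{4} \approx 1.25$)
$\left(-7 + 0\right) \left(\frac{4}{5} + \frac{P}{j}\right) = \left(-7 + 0\right) \left(\frac{4}{5} + \frac{5}{4 \cdot 54}\right) = - 7 \left(4 \cdot \frac{1}{5} + \frac{5}{4} \cdot \frac{1}{54}\right) = - 7 \left(\frac{4}{5} + \frac{5}{216}\right) = \left(-7\right) \frac{889}{1080} = - \frac{6223}{1080}$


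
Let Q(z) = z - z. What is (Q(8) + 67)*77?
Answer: 5159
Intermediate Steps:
Q(z) = 0
(Q(8) + 67)*77 = (0 + 67)*77 = 67*77 = 5159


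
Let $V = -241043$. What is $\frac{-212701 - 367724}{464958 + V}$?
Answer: $- \frac{116085}{44783} \approx -2.5922$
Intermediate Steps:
$\frac{-212701 - 367724}{464958 + V} = \frac{-212701 - 367724}{464958 - 241043} = - \frac{580425}{223915} = \left(-580425\right) \frac{1}{223915} = - \frac{116085}{44783}$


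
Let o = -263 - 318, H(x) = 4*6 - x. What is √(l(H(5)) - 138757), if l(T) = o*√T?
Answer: √(-138757 - 581*√19) ≈ 375.88*I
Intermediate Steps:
H(x) = 24 - x
o = -581
l(T) = -581*√T
√(l(H(5)) - 138757) = √(-581*√(24 - 1*5) - 138757) = √(-581*√(24 - 5) - 138757) = √(-581*√19 - 138757) = √(-138757 - 581*√19)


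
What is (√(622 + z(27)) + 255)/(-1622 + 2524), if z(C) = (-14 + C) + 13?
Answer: 255/902 + 9*√2/451 ≈ 0.31093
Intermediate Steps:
z(C) = -1 + C
(√(622 + z(27)) + 255)/(-1622 + 2524) = (√(622 + (-1 + 27)) + 255)/(-1622 + 2524) = (√(622 + 26) + 255)/902 = (√648 + 255)*(1/902) = (18*√2 + 255)*(1/902) = (255 + 18*√2)*(1/902) = 255/902 + 9*√2/451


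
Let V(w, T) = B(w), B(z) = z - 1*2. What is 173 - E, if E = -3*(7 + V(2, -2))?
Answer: 194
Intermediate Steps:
B(z) = -2 + z (B(z) = z - 2 = -2 + z)
V(w, T) = -2 + w
E = -21 (E = -3*(7 + (-2 + 2)) = -3*(7 + 0) = -3*7 = -21)
173 - E = 173 - 1*(-21) = 173 + 21 = 194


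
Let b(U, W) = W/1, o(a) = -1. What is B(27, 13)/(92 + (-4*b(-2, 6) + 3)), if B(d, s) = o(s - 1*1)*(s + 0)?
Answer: -13/71 ≈ -0.18310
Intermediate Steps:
b(U, W) = W (b(U, W) = W*1 = W)
B(d, s) = -s (B(d, s) = -(s + 0) = -s)
B(27, 13)/(92 + (-4*b(-2, 6) + 3)) = (-1*13)/(92 + (-4*6 + 3)) = -13/(92 + (-24 + 3)) = -13/(92 - 21) = -13/71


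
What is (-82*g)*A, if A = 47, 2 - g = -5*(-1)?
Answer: 11562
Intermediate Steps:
g = -3 (g = 2 - (-5)*(-1) = 2 - 1*5 = 2 - 5 = -3)
(-82*g)*A = -82*(-3)*47 = 246*47 = 11562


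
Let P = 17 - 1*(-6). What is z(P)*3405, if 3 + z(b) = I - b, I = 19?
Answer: -23835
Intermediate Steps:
P = 23 (P = 17 + 6 = 23)
z(b) = 16 - b (z(b) = -3 + (19 - b) = 16 - b)
z(P)*3405 = (16 - 1*23)*3405 = (16 - 23)*3405 = -7*3405 = -23835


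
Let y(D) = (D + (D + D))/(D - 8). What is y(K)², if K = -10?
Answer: 25/9 ≈ 2.7778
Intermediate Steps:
y(D) = 3*D/(-8 + D) (y(D) = (D + 2*D)/(-8 + D) = (3*D)/(-8 + D) = 3*D/(-8 + D))
y(K)² = (3*(-10)/(-8 - 10))² = (3*(-10)/(-18))² = (3*(-10)*(-1/18))² = (5/3)² = 25/9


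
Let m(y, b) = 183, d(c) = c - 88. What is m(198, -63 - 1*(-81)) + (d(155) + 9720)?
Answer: 9970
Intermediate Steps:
d(c) = -88 + c
m(198, -63 - 1*(-81)) + (d(155) + 9720) = 183 + ((-88 + 155) + 9720) = 183 + (67 + 9720) = 183 + 9787 = 9970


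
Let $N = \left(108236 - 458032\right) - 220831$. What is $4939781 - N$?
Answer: $5510408$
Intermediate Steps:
$N = -570627$ ($N = \left(108236 - 458032\right) - 220831 = -349796 - 220831 = -570627$)
$4939781 - N = 4939781 - -570627 = 4939781 + 570627 = 5510408$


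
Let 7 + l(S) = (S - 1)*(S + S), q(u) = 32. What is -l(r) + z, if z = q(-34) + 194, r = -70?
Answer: -9707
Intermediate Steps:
l(S) = -7 + 2*S*(-1 + S) (l(S) = -7 + (S - 1)*(S + S) = -7 + (-1 + S)*(2*S) = -7 + 2*S*(-1 + S))
z = 226 (z = 32 + 194 = 226)
-l(r) + z = -(-7 - 2*(-70) + 2*(-70)²) + 226 = -(-7 + 140 + 2*4900) + 226 = -(-7 + 140 + 9800) + 226 = -1*9933 + 226 = -9933 + 226 = -9707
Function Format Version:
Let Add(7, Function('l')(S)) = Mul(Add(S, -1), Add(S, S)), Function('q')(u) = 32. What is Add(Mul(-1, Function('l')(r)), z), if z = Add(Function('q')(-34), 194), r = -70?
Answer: -9707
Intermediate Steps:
Function('l')(S) = Add(-7, Mul(2, S, Add(-1, S))) (Function('l')(S) = Add(-7, Mul(Add(S, -1), Add(S, S))) = Add(-7, Mul(Add(-1, S), Mul(2, S))) = Add(-7, Mul(2, S, Add(-1, S))))
z = 226 (z = Add(32, 194) = 226)
Add(Mul(-1, Function('l')(r)), z) = Add(Mul(-1, Add(-7, Mul(-2, -70), Mul(2, Pow(-70, 2)))), 226) = Add(Mul(-1, Add(-7, 140, Mul(2, 4900))), 226) = Add(Mul(-1, Add(-7, 140, 9800)), 226) = Add(Mul(-1, 9933), 226) = Add(-9933, 226) = -9707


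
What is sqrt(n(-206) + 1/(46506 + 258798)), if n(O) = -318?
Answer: I*sqrt(7410237250746)/152652 ≈ 17.833*I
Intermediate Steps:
sqrt(n(-206) + 1/(46506 + 258798)) = sqrt(-318 + 1/(46506 + 258798)) = sqrt(-318 + 1/305304) = sqrt(-97086671/305304) = I*sqrt(7410237250746)/152652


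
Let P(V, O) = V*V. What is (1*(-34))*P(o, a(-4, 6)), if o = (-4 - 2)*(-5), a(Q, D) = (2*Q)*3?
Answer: -30600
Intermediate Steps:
a(Q, D) = 6*Q
o = 30 (o = -6*(-5) = 30)
P(V, O) = V²
(1*(-34))*P(o, a(-4, 6)) = (1*(-34))*30² = -34*900 = -30600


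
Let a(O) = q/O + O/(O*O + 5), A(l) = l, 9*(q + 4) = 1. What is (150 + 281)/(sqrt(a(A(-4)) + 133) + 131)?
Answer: 14228172/4290859 - 2586*sqrt(235991)/4290859 ≈ 3.0232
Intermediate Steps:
q = -35/9 (q = -4 + (1/9)*1 = -4 + 1/9 = -35/9 ≈ -3.8889)
a(O) = -35/(9*O) + O/(5 + O**2) (a(O) = -35/(9*O) + O/(O*O + 5) = -35/(9*O) + O/(O**2 + 5) = -35/(9*O) + O/(5 + O**2))
(150 + 281)/(sqrt(a(A(-4)) + 133) + 131) = (150 + 281)/(sqrt((1/9)*(-175 - 26*(-4)**2)/(-4*(5 + (-4)**2)) + 133) + 131) = 431/(sqrt((1/9)*(-1/4)*(-175 - 26*16)/(5 + 16) + 133) + 131) = 431/(sqrt((1/9)*(-1/4)*(-175 - 416)/21 + 133) + 131) = 431/(sqrt((1/9)*(-1/4)*(1/21)*(-591) + 133) + 131) = 431/(sqrt(197/252 + 133) + 131) = 431/(sqrt(33713/252) + 131) = 431/(sqrt(235991)/42 + 131) = 431/(131 + sqrt(235991)/42)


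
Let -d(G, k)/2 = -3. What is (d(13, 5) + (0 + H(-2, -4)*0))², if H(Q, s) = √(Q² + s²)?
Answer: 36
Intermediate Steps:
d(G, k) = 6 (d(G, k) = -2*(-3) = 6)
(d(13, 5) + (0 + H(-2, -4)*0))² = (6 + (0 + √((-2)² + (-4)²)*0))² = (6 + (0 + √(4 + 16)*0))² = (6 + (0 + √20*0))² = (6 + (0 + (2*√5)*0))² = (6 + (0 + 0))² = (6 + 0)² = 6² = 36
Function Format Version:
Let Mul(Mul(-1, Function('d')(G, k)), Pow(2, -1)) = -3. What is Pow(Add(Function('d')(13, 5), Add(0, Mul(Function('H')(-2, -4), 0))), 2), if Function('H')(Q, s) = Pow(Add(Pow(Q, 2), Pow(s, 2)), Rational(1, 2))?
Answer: 36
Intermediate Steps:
Function('d')(G, k) = 6 (Function('d')(G, k) = Mul(-2, -3) = 6)
Pow(Add(Function('d')(13, 5), Add(0, Mul(Function('H')(-2, -4), 0))), 2) = Pow(Add(6, Add(0, Mul(Pow(Add(Pow(-2, 2), Pow(-4, 2)), Rational(1, 2)), 0))), 2) = Pow(Add(6, Add(0, Mul(Pow(Add(4, 16), Rational(1, 2)), 0))), 2) = Pow(Add(6, Add(0, Mul(Pow(20, Rational(1, 2)), 0))), 2) = Pow(Add(6, Add(0, Mul(Mul(2, Pow(5, Rational(1, 2))), 0))), 2) = Pow(Add(6, Add(0, 0)), 2) = Pow(Add(6, 0), 2) = Pow(6, 2) = 36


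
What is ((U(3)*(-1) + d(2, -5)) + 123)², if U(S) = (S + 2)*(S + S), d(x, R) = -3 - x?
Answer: 7744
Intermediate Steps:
U(S) = 2*S*(2 + S) (U(S) = (2 + S)*(2*S) = 2*S*(2 + S))
((U(3)*(-1) + d(2, -5)) + 123)² = (((2*3*(2 + 3))*(-1) + (-3 - 1*2)) + 123)² = (((2*3*5)*(-1) + (-3 - 2)) + 123)² = ((30*(-1) - 5) + 123)² = ((-30 - 5) + 123)² = (-35 + 123)² = 88² = 7744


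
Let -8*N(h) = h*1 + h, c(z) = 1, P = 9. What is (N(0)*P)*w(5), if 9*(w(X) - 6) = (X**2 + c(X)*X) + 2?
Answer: 0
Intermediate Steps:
w(X) = 56/9 + X/9 + X**2/9 (w(X) = 6 + ((X**2 + 1*X) + 2)/9 = 6 + ((X**2 + X) + 2)/9 = 6 + ((X + X**2) + 2)/9 = 6 + (2 + X + X**2)/9 = 6 + (2/9 + X/9 + X**2/9) = 56/9 + X/9 + X**2/9)
N(h) = -h/4 (N(h) = -(h*1 + h)/8 = -(h + h)/8 = -h/4)
(N(0)*P)*w(5) = (-1/4*0*9)*(56/9 + (1/9)*5 + (1/9)*5**2) = (0*9)*(56/9 + 5/9 + (1/9)*25) = 0*(56/9 + 5/9 + 25/9) = 0*(86/9) = 0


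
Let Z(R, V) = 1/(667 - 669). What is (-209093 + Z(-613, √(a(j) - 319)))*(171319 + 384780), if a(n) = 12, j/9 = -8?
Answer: -232553372513/2 ≈ -1.1628e+11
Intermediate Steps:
j = -72 (j = 9*(-8) = -72)
Z(R, V) = -½ (Z(R, V) = 1/(-2) = -½)
(-209093 + Z(-613, √(a(j) - 319)))*(171319 + 384780) = (-209093 - ½)*(171319 + 384780) = -418187/2*556099 = -232553372513/2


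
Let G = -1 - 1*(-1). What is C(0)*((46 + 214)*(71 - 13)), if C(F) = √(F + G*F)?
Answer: 0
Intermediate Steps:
G = 0 (G = -1 + 1 = 0)
C(F) = √F (C(F) = √(F + 0*F) = √(F + 0) = √F)
C(0)*((46 + 214)*(71 - 13)) = √0*((46 + 214)*(71 - 13)) = 0*(260*58) = 0*15080 = 0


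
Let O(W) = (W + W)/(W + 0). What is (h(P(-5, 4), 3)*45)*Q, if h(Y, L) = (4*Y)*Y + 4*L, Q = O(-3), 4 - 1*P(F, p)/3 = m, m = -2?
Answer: 117720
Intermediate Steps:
P(F, p) = 18 (P(F, p) = 12 - 3*(-2) = 12 + 6 = 18)
O(W) = 2 (O(W) = (2*W)/W = 2)
Q = 2
h(Y, L) = 4*L + 4*Y² (h(Y, L) = 4*Y² + 4*L = 4*L + 4*Y²)
(h(P(-5, 4), 3)*45)*Q = ((4*3 + 4*18²)*45)*2 = ((12 + 4*324)*45)*2 = ((12 + 1296)*45)*2 = (1308*45)*2 = 58860*2 = 117720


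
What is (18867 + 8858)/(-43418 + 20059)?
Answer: -27725/23359 ≈ -1.1869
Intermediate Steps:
(18867 + 8858)/(-43418 + 20059) = 27725/(-23359) = 27725*(-1/23359) = -27725/23359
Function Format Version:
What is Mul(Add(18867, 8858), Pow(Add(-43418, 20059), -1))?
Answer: Rational(-27725, 23359) ≈ -1.1869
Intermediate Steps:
Mul(Add(18867, 8858), Pow(Add(-43418, 20059), -1)) = Mul(27725, Pow(-23359, -1)) = Mul(27725, Rational(-1, 23359)) = Rational(-27725, 23359)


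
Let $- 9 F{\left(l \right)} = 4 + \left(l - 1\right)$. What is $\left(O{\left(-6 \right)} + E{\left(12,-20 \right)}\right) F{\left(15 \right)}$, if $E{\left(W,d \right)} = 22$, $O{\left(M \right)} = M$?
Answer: $-32$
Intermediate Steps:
$F{\left(l \right)} = - \frac{1}{3} - \frac{l}{9}$ ($F{\left(l \right)} = - \frac{4 + \left(l - 1\right)}{9} = - \frac{4 + \left(-1 + l\right)}{9} = - \frac{3 + l}{9} = - \frac{1}{3} - \frac{l}{9}$)
$\left(O{\left(-6 \right)} + E{\left(12,-20 \right)}\right) F{\left(15 \right)} = \left(-6 + 22\right) \left(- \frac{1}{3} - \frac{5}{3}\right) = 16 \left(- \frac{1}{3} - \frac{5}{3}\right) = 16 \left(-2\right) = -32$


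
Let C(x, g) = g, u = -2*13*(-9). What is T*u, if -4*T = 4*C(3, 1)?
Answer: -234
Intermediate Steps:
u = 234 (u = -26*(-9) = 234)
T = -1 ≈ -1.0000
T*u = -1*234 = -234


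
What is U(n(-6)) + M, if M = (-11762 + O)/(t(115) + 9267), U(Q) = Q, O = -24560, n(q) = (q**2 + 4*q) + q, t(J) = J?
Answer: 9985/4691 ≈ 2.1285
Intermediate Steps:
n(q) = q**2 + 5*q
M = -18161/4691 (M = (-11762 - 24560)/(115 + 9267) = -36322/9382 = -36322*1/9382 = -18161/4691 ≈ -3.8715)
U(n(-6)) + M = -6*(5 - 6) - 18161/4691 = -6*(-1) - 18161/4691 = 6 - 18161/4691 = 9985/4691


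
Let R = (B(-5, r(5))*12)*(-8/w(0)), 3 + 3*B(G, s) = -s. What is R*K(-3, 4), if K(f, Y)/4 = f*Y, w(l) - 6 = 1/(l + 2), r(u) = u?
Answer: -24576/13 ≈ -1890.5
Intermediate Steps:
w(l) = 6 + 1/(2 + l) (w(l) = 6 + 1/(l + 2) = 6 + 1/(2 + l))
B(G, s) = -1 - s/3 (B(G, s) = -1 + (-s)/3 = -1 - s/3)
K(f, Y) = 4*Y*f (K(f, Y) = 4*(f*Y) = 4*(Y*f) = 4*Y*f)
R = 512/13 (R = ((-1 - ⅓*5)*12)*(-8*(2 + 0)/(13 + 6*0)) = ((-1 - 5/3)*12)*(-8*2/(13 + 0)) = (-8/3*12)*(-8/((½)*13)) = -(-256)/13/2 = -(-256)*2/13 = -32*(-16/13) = 512/13 ≈ 39.385)
R*K(-3, 4) = 512*(4*4*(-3))/13 = (512/13)*(-48) = -24576/13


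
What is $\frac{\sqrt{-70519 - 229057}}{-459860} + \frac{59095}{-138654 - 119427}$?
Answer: $- \frac{59095}{258081} - \frac{i \sqrt{74894}}{229930} \approx -0.22898 - 0.0011902 i$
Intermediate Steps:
$\frac{\sqrt{-70519 - 229057}}{-459860} + \frac{59095}{-138654 - 119427} = \sqrt{-299576} \left(- \frac{1}{459860}\right) + \frac{59095}{-138654 - 119427} = 2 i \sqrt{74894} \left(- \frac{1}{459860}\right) + \frac{59095}{-258081} = - \frac{i \sqrt{74894}}{229930} + 59095 \left(- \frac{1}{258081}\right) = - \frac{i \sqrt{74894}}{229930} - \frac{59095}{258081} = - \frac{59095}{258081} - \frac{i \sqrt{74894}}{229930}$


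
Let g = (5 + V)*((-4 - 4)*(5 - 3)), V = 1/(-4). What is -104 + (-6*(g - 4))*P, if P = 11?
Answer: 5176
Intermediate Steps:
V = -¼ ≈ -0.25000
g = -76 (g = (5 - ¼)*((-4 - 4)*(5 - 3)) = 19*(-8*2)/4 = (19/4)*(-16) = -76)
-104 + (-6*(g - 4))*P = -104 - 6*(-76 - 4)*11 = -104 - 6*(-80)*11 = -104 + 480*11 = -104 + 5280 = 5176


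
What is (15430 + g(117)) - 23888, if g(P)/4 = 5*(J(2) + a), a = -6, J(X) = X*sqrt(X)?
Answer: -8578 + 40*sqrt(2) ≈ -8521.4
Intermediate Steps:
J(X) = X**(3/2)
g(P) = -120 + 40*sqrt(2) (g(P) = 4*(5*(2**(3/2) - 6)) = 4*(5*(2*sqrt(2) - 6)) = 4*(5*(-6 + 2*sqrt(2))) = 4*(-30 + 10*sqrt(2)) = -120 + 40*sqrt(2))
(15430 + g(117)) - 23888 = (15430 + (-120 + 40*sqrt(2))) - 23888 = (15310 + 40*sqrt(2)) - 23888 = -8578 + 40*sqrt(2)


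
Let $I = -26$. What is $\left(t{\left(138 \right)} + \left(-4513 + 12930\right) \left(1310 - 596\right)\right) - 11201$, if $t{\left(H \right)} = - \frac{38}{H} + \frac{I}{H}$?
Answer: $\frac{413899021}{69} \approx 5.9985 \cdot 10^{6}$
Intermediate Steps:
$t{\left(H \right)} = - \frac{64}{H}$ ($t{\left(H \right)} = - \frac{38}{H} - \frac{26}{H} = - \frac{64}{H}$)
$\left(t{\left(138 \right)} + \left(-4513 + 12930\right) \left(1310 - 596\right)\right) - 11201 = \left(- \frac{64}{138} + \left(-4513 + 12930\right) \left(1310 - 596\right)\right) - 11201 = \left(\left(-64\right) \frac{1}{138} + 8417 \cdot 714\right) - 11201 = \left(- \frac{32}{69} + 6009738\right) - 11201 = \frac{414671890}{69} - 11201 = \frac{413899021}{69}$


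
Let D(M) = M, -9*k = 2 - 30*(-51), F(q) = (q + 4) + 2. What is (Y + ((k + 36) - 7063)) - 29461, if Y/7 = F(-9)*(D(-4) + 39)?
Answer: -336539/9 ≈ -37393.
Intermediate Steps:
F(q) = 6 + q (F(q) = (4 + q) + 2 = 6 + q)
k = -1532/9 (k = -(2 - 30*(-51))/9 = -(2 + 1530)/9 = -⅑*1532 = -1532/9 ≈ -170.22)
Y = -735 (Y = 7*((6 - 9)*(-4 + 39)) = 7*(-3*35) = 7*(-105) = -735)
(Y + ((k + 36) - 7063)) - 29461 = (-735 + ((-1532/9 + 36) - 7063)) - 29461 = (-735 + (-1208/9 - 7063)) - 29461 = (-735 - 64775/9) - 29461 = -71390/9 - 29461 = -336539/9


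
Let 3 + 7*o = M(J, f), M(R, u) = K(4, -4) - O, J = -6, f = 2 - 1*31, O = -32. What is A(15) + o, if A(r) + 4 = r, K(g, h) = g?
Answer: 110/7 ≈ 15.714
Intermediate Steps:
A(r) = -4 + r
f = -29 (f = 2 - 31 = -29)
M(R, u) = 36 (M(R, u) = 4 - 1*(-32) = 4 + 32 = 36)
o = 33/7 (o = -3/7 + (1/7)*36 = -3/7 + 36/7 = 33/7 ≈ 4.7143)
A(15) + o = (-4 + 15) + 33/7 = 11 + 33/7 = 110/7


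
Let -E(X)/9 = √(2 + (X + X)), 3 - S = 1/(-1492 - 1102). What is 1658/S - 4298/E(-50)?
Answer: 4300852/7783 - 307*I*√2/9 ≈ 552.6 - 48.24*I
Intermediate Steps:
S = 7783/2594 (S = 3 - 1/(-1492 - 1102) = 3 - 1/(-2594) = 3 - 1*(-1/2594) = 3 + 1/2594 = 7783/2594 ≈ 3.0004)
E(X) = -9*√(2 + 2*X) (E(X) = -9*√(2 + (X + X)) = -9*√(2 + 2*X))
1658/S - 4298/E(-50) = 1658/(7783/2594) - 4298*(-1/(9*√(2 + 2*(-50)))) = 1658*(2594/7783) - 4298*(-1/(9*√(2 - 100))) = 4300852/7783 - 4298*I*√2/126 = 4300852/7783 - 307*I*√2/9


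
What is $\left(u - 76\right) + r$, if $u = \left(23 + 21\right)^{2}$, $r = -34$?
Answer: $1826$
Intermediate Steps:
$u = 1936$ ($u = 44^{2} = 1936$)
$\left(u - 76\right) + r = \left(1936 - 76\right) - 34 = 1860 - 34 = 1826$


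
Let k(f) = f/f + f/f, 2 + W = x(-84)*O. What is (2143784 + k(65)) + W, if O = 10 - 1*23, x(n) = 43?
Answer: 2143225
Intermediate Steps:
O = -13 (O = 10 - 23 = -13)
W = -561 (W = -2 + 43*(-13) = -2 - 559 = -561)
k(f) = 2 (k(f) = 1 + 1 = 2)
(2143784 + k(65)) + W = (2143784 + 2) - 561 = 2143786 - 561 = 2143225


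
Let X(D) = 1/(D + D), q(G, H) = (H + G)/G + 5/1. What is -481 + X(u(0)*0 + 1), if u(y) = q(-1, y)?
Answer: -961/2 ≈ -480.50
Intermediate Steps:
q(G, H) = 5 + (G + H)/G (q(G, H) = (G + H)/G + 5*1 = (G + H)/G + 5 = 5 + (G + H)/G)
u(y) = 6 - y (u(y) = 6 + y/(-1) = 6 + y*(-1) = 6 - y)
X(D) = 1/(2*D)
-481 + X(u(0)*0 + 1) = -481 + 1/(2*((6 - 1*0)*0 + 1)) = -481 + 1/(2*((6 + 0)*0 + 1)) = -481 + 1/(2*(6*0 + 1)) = -481 + 1/(2*(0 + 1)) = -481 + (1/2)/1 = -481 + (1/2)*1 = -481 + 1/2 = -961/2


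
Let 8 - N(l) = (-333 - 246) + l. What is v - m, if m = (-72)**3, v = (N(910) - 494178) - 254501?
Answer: -375754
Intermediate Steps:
N(l) = 587 - l (N(l) = 8 - ((-333 - 246) + l) = 8 - (-579 + l) = 8 + (579 - l) = 587 - l)
v = -749002 (v = ((587 - 1*910) - 494178) - 254501 = ((587 - 910) - 494178) - 254501 = (-323 - 494178) - 254501 = -494501 - 254501 = -749002)
m = -373248
v - m = -749002 - 1*(-373248) = -749002 + 373248 = -375754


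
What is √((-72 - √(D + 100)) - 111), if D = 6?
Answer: √(-183 - √106) ≈ 13.903*I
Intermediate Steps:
√((-72 - √(D + 100)) - 111) = √((-72 - √(6 + 100)) - 111) = √((-72 - √106) - 111) = √(-183 - √106)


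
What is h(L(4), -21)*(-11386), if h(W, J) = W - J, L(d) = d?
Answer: -284650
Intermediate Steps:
h(L(4), -21)*(-11386) = (4 - 1*(-21))*(-11386) = (4 + 21)*(-11386) = 25*(-11386) = -284650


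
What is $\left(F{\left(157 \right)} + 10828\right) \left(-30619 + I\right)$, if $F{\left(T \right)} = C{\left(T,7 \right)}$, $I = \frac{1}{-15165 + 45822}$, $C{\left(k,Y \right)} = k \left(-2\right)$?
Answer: $- \frac{9869351774548}{30657} \approx -3.2193 \cdot 10^{8}$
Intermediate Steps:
$C{\left(k,Y \right)} = - 2 k$
$I = \frac{1}{30657} \approx 3.2619 \cdot 10^{-5}$
$F{\left(T \right)} = - 2 T$
$\left(F{\left(157 \right)} + 10828\right) \left(-30619 + I\right) = \left(\left(-2\right) 157 + 10828\right) \left(-30619 + \frac{1}{30657}\right) = \left(-314 + 10828\right) \left(- \frac{938686682}{30657}\right) = 10514 \left(- \frac{938686682}{30657}\right) = - \frac{9869351774548}{30657}$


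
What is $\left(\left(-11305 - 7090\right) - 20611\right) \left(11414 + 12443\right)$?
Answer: $-930566142$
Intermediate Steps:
$\left(\left(-11305 - 7090\right) - 20611\right) \left(11414 + 12443\right) = \left(\left(-11305 - 7090\right) - 20611\right) 23857 = \left(-18395 - 20611\right) 23857 = \left(-39006\right) 23857 = -930566142$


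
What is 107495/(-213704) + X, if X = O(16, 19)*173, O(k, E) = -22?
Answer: -813464919/213704 ≈ -3806.5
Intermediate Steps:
X = -3806 (X = -22*173 = -3806)
107495/(-213704) + X = 107495/(-213704) - 3806 = 107495*(-1/213704) - 3806 = -107495/213704 - 3806 = -813464919/213704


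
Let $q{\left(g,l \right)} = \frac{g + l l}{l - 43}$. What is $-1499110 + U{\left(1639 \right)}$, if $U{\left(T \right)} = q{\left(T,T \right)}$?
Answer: $- \frac{597472900}{399} \approx -1.4974 \cdot 10^{6}$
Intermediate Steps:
$q{\left(g,l \right)} = \frac{g + l^{2}}{-43 + l}$
$U{\left(T \right)} = \frac{T + T^{2}}{-43 + T}$
$-1499110 + U{\left(1639 \right)} = -1499110 + \frac{1639 \left(1 + 1639\right)}{-43 + 1639} = -1499110 + 1639 \cdot \frac{1}{1596} \cdot 1640 = -1499110 + \frac{671990}{399} = - \frac{597472900}{399}$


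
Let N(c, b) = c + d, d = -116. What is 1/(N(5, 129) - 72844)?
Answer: -1/72955 ≈ -1.3707e-5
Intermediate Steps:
N(c, b) = -116 + c (N(c, b) = c - 116 = -116 + c)
1/(N(5, 129) - 72844) = 1/((-116 + 5) - 72844) = 1/(-111 - 72844) = 1/(-72955) = -1/72955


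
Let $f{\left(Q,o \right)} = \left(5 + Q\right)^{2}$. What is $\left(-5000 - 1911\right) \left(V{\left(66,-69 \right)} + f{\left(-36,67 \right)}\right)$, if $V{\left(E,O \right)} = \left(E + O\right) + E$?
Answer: $-7076864$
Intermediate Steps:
$V{\left(E,O \right)} = O + 2 E$
$\left(-5000 - 1911\right) \left(V{\left(66,-69 \right)} + f{\left(-36,67 \right)}\right) = \left(-5000 - 1911\right) \left(\left(-69 + 2 \cdot 66\right) + \left(5 - 36\right)^{2}\right) = - 6911 \left(\left(-69 + 132\right) + \left(-31\right)^{2}\right) = - 6911 \left(63 + 961\right) = \left(-6911\right) 1024 = -7076864$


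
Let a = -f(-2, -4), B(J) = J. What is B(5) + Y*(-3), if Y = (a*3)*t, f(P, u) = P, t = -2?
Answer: 41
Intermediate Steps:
a = 2 (a = -1*(-2) = 2)
Y = -12 (Y = (2*3)*(-2) = 6*(-2) = -12)
B(5) + Y*(-3) = 5 - 12*(-3) = 5 + 36 = 41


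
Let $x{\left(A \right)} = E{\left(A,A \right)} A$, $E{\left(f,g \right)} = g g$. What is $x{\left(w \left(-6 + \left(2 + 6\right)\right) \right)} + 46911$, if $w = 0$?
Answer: $46911$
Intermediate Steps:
$E{\left(f,g \right)} = g^{2}$
$x{\left(A \right)} = A^{3}$ ($x{\left(A \right)} = A^{2} A = A^{3}$)
$x{\left(w \left(-6 + \left(2 + 6\right)\right) \right)} + 46911 = \left(0 \left(-6 + \left(2 + 6\right)\right)\right)^{3} + 46911 = \left(0 \left(-6 + 8\right)\right)^{3} + 46911 = \left(0 \cdot 2\right)^{3} + 46911 = 0^{3} + 46911 = 0 + 46911 = 46911$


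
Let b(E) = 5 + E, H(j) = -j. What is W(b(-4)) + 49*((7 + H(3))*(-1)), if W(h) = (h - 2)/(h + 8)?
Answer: -1765/9 ≈ -196.11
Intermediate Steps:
W(h) = (-2 + h)/(8 + h)
W(b(-4)) + 49*((7 + H(3))*(-1)) = (-2 + (5 - 4))/(8 + (5 - 4)) + 49*((7 - 1*3)*(-1)) = (-2 + 1)/(8 + 1) + 49*((7 - 3)*(-1)) = -1/9 + 49*(4*(-1)) = (⅑)*(-1) + 49*(-4) = -⅑ - 196 = -1765/9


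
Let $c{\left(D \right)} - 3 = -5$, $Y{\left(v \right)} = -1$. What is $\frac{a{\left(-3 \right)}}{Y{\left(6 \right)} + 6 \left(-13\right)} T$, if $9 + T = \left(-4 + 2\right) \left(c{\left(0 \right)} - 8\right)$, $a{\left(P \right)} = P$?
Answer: $\frac{33}{79} \approx 0.41772$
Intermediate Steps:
$c{\left(D \right)} = -2$ ($c{\left(D \right)} = 3 - 5 = -2$)
$T = 11$ ($T = -9 + \left(-4 + 2\right) \left(-2 - 8\right) = -9 - -20 = -9 + 20 = 11$)
$\frac{a{\left(-3 \right)}}{Y{\left(6 \right)} + 6 \left(-13\right)} T = \frac{1}{-1 + 6 \left(-13\right)} \left(-3\right) 11 = \frac{1}{-1 - 78} \left(-3\right) 11 = \frac{1}{-79} \left(-3\right) 11 = \left(- \frac{1}{79}\right) \left(-3\right) 11 = \frac{3}{79} \cdot 11 = \frac{33}{79}$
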